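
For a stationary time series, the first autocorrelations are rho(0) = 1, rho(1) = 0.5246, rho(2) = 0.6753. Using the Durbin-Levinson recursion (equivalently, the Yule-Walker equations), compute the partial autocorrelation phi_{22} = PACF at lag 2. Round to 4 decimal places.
\phi_{22} = 0.5520

The PACF at lag k is phi_{kk}, the last component of the solution
to the Yule-Walker system G_k phi = r_k where
  (G_k)_{ij} = rho(|i - j|), (r_k)_i = rho(i), i,j = 1..k.
Equivalently, Durbin-Levinson gives phi_{kk} iteratively:
  phi_{11} = rho(1)
  phi_{kk} = [rho(k) - sum_{j=1..k-1} phi_{k-1,j} rho(k-j)]
            / [1 - sum_{j=1..k-1} phi_{k-1,j} rho(j)],
  phi_{k,j} = phi_{k-1,j} - phi_{kk} phi_{k-1,k-j},  j = 1..k-1.
Step k = 1:
  phi_11 = rho(1) = 0.5246.
Step k = 2:
  phi_22 = [rho(2) - phi_11 rho(1)] / [1 - phi_11 rho(1)] = [0.6753 - (0.5246)(0.5246)] / [1 - (0.5246)(0.5246)]
         = 0.40009484 / 0.72479484 = 0.552.
Therefore phi_{22} = 0.5520.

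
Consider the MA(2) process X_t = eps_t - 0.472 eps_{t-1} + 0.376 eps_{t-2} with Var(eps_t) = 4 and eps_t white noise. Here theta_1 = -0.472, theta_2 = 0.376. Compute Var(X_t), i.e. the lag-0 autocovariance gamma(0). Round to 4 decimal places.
\gamma(0) = 5.4566

For an MA(q) process X_t = eps_t + sum_i theta_i eps_{t-i} with
Var(eps_t) = sigma^2, the variance is
  gamma(0) = sigma^2 * (1 + sum_i theta_i^2).
  sum_i theta_i^2 = (-0.472)^2 + (0.376)^2 = 0.222784 + 0.141376 = 0.36416.
  gamma(0) = 4 * (1 + 0.36416) = 4 * 1.36416 = 5.45664, which rounds to 5.4566.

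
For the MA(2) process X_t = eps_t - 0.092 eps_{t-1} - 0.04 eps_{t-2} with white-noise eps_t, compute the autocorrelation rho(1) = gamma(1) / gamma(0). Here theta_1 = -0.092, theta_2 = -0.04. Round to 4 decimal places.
\rho(1) = -0.0874

For an MA(q) process with theta_0 = 1, the autocovariance is
  gamma(k) = sigma^2 * sum_{i=0..q-k} theta_i * theta_{i+k},
and rho(k) = gamma(k) / gamma(0). Sigma^2 cancels.
  numerator   = (1)*(-0.092) + (-0.092)*(-0.04) = -0.08832.
  denominator = (1)^2 + (-0.092)^2 + (-0.04)^2 = 1.010064.
  rho(1) = -0.08832 / 1.010064 = -0.0874.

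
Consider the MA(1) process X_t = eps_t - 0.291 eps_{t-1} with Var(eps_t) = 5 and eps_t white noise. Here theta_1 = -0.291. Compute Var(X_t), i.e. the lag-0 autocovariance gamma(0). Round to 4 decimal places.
\gamma(0) = 5.4234

For an MA(q) process X_t = eps_t + sum_i theta_i eps_{t-i} with
Var(eps_t) = sigma^2, the variance is
  gamma(0) = sigma^2 * (1 + sum_i theta_i^2).
  sum_i theta_i^2 = (-0.291)^2 = 0.084681.
  gamma(0) = 5 * (1 + 0.084681) = 5 * 1.084681 = 5.423405, which rounds to 5.4234.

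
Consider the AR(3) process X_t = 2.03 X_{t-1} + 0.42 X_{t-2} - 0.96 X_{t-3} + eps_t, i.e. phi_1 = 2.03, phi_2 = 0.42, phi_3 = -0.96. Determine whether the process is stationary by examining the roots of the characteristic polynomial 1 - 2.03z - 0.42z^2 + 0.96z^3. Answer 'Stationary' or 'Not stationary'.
\text{Not stationary}

The AR(p) characteristic polynomial is P(z) = 1 - 2.03z - 0.42z^2 + 0.96z^3.
Stationarity requires all roots to lie outside the unit circle, i.e. |z| > 1 for every root.
Degree 3: look for a simple real root z0 first, then factor out (1 - z/z0) and solve the remaining quadratic.
Testing z0 = 0.5: P(0.5) = 1 + (-2.03)(0.5) + (-0.42)(0.5)^2 + (0.96)(0.5)^3
  = 1 + (-1.015) + (-0.105) + (0.12) = 0.  So z_0 = 0.5 is a root, |z_0| = 0.5.
Divide out the factor (1 - 2 z) = (1 - z/z0) (since 1/z0 = 2):
  P(z) = (1 - 2 z)(1 + (-0.03) z + (-0.48) z^2)
  [check: z-coef -0.03 - (2) = -2.03; z^2-coef -0.48 - (2)(-0.03) = -0.42; z^3-coef -(2)(-0.48) = 0.96.]
Remaining roots from the quadratic factor 1 + (-0.03) z + (-0.48) z^2:
  Set 1 + (-0.03) z + (-0.48) z^2 = 0, i.e. a z^2 + b z + c = 0 with a = -0.48, b = -0.03, c = 1.
  Discriminant D = b^2 - 4ac = (-0.03)^2 - 4*(-0.48)*1 = 0.0009 - (-1.92) = 1.9209.
  D >= 0, so the roots are real: z = (-b +/- sqrt(D)) / (2a) = (0.03 +/- 1.385965) / (-0.96).
    z_1 = (0.03 + 1.385965) / (-0.96) = -1.475,   |z_1| = 1.475.
    z_2 = (0.03 - 1.385965) / (-0.96) = 1.4125,   |z_2| = 1.4125.
Moduli of all roots: 0.5000, 1.4750, 1.4125.
All moduli strictly greater than 1? No.
Verdict: Not stationary.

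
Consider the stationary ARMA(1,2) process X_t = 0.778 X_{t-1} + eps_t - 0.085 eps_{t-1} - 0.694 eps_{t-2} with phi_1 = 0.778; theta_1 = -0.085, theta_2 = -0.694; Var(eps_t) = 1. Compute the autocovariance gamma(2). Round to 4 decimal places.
\gamma(2) = -0.2016

Multiply the model equation by X_{t-k} and take expectations. With theta_0 = psi_0 = 1 and psi_j the MA(infinity) weights, this gives
  gamma(k) - sum_i phi_i gamma(k-i) = c_k,
  c_k = sigma^2 * sum_{j=k..q} theta_j psi_{j-k}   (c_k = 0 for k > q),
using gamma(-m) = gamma(m).
psi-weights needed (psi_j = theta_j + sum_i phi_i psi_{j-i}):
  psi_1 = theta_1 + phi_1 = -0.085 + (0.778) = 0.693
  psi_2 = theta_2 + phi_1 psi_1 = -0.694 + (0.778)(0.693) = -0.154846
Right-hand sides:
  c_0 = sigma^2 (1 + theta_1 psi_1 + theta_2 psi_2) = 1 * (1 + (-0.085)(0.693) + (-0.694)(-0.154846)) = 1 * 1.048558 = 1.048558
  c_1 = sigma^2 (theta_1 + theta_2 psi_1) = 1 * (-0.085 + (-0.694)(0.693)) = -0.565942
  c_2 = sigma^2 theta_2 = 1 * (-0.694) = -0.694
Equations for k = 0 and k = 1 (AR order 1):
  gamma(0) = phi_1 gamma(1) + c_0
  gamma(1) = phi_1 gamma(0) + c_1
Substituting the second into the first: gamma(0) (1 - phi_1^2) = c_0 + phi_1 c_1, so
  gamma(0) = (c_0 + phi_1 c_1) / (1 - phi_1^2) = (1.048558 + (0.778)(-0.565942)) / (1 - (0.778)^2) = 0.608255 / 0.394716 = 1.540995.
  gamma(1) = phi_1 gamma(0) + c_1 = (0.778)(1.540995) + (-0.565942) = 0.632952.
For k = 2: gamma(2) = phi_1 gamma(1) + c_2
  = (0.778)(0.632952) + (-0.694) = -0.201563.
Therefore gamma(2) = -0.2016 (to 4 decimal places).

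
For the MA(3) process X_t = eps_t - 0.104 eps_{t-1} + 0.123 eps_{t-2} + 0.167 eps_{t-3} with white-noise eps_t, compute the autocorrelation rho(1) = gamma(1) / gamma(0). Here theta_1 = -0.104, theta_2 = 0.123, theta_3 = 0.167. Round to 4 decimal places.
\rho(1) = -0.0913

For an MA(q) process with theta_0 = 1, the autocovariance is
  gamma(k) = sigma^2 * sum_{i=0..q-k} theta_i * theta_{i+k},
and rho(k) = gamma(k) / gamma(0). Sigma^2 cancels.
  numerator   = (1)*(-0.104) + (-0.104)*(0.123) + (0.123)*(0.167) = -0.096251.
  denominator = (1)^2 + (-0.104)^2 + (0.123)^2 + (0.167)^2 = 1.053834.
  rho(1) = -0.096251 / 1.053834 = -0.0913.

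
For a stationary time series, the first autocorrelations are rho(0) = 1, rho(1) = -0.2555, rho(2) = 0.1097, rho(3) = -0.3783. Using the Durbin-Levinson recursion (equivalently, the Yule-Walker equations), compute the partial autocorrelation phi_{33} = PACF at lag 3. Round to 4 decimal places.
\phi_{33} = -0.3640

The PACF at lag k is phi_{kk}, the last component of the solution
to the Yule-Walker system G_k phi = r_k where
  (G_k)_{ij} = rho(|i - j|), (r_k)_i = rho(i), i,j = 1..k.
Equivalently, Durbin-Levinson gives phi_{kk} iteratively:
  phi_{11} = rho(1)
  phi_{kk} = [rho(k) - sum_{j=1..k-1} phi_{k-1,j} rho(k-j)]
            / [1 - sum_{j=1..k-1} phi_{k-1,j} rho(j)],
  phi_{k,j} = phi_{k-1,j} - phi_{kk} phi_{k-1,k-j},  j = 1..k-1.
Step k = 1:
  phi_11 = rho(1) = -0.2555.
Step k = 2:
  phi_22 = [rho(2) - phi_11 rho(1)] / [1 - phi_11 rho(1)] = [0.1097 - (-0.2555)(-0.2555)] / [1 - (-0.2555)(-0.2555)]
         = 0.04441975 / 0.93471975 = 0.047522.
  Update: phi_21 = phi_11 - phi_22 phi_11 = -0.2555 - (0.047522)(-0.2555) = -0.243358.
Step k = 3:
  phi_33 = [rho(3) - phi_21 rho(2) - phi_22 rho(1)] / [1 - phi_21 rho(1) - phi_22 rho(2)]
    numerator   = -0.3783 - (-0.243358)(0.1097) - (0.047522)(-0.2555) = -0.33946174
    denominator = 1 - (-0.243358)(-0.2555) - (0.047522)(0.1097) = 0.93260883
  phi_33 = -0.33946174 / 0.93260883 = -0.364.
Therefore phi_{33} = -0.3640.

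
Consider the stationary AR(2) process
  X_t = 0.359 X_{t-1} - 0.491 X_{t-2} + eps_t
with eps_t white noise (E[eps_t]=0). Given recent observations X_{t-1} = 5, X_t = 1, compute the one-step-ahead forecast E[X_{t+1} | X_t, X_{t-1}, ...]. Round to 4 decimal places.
E[X_{t+1} \mid \mathcal F_t] = -2.0960

For an AR(p) model X_t = c + sum_i phi_i X_{t-i} + eps_t, the
one-step-ahead conditional mean is
  E[X_{t+1} | X_t, ...] = c + sum_i phi_i X_{t+1-i}.
Substitute known values:
  E[X_{t+1} | ...] = (0.359) * (1) + (-0.491) * (5)
                   = -2.0960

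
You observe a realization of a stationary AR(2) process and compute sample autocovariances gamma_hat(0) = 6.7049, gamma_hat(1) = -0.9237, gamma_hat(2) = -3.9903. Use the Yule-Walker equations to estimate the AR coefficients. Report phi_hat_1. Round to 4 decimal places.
\hat\phi_{1} = -0.2240

The Yule-Walker equations for an AR(p) process read, in matrix form,
  Gamma_p phi = r_p,   with   (Gamma_p)_{ij} = gamma(|i - j|),
                       (r_p)_i = gamma(i),   i,j = 1..p.
Substitute the sample gammas (Toeplitz matrix and right-hand side of size 2):
  Gamma_p = [[6.7049, -0.9237], [-0.9237, 6.7049]]
  r_p     = [-0.9237, -3.9903]
Written out:
  6.7049 phi_1 - 0.9237 phi_2 = -0.9237
  -0.9237 phi_1 + 6.7049 phi_2 = -3.9903
Solve by Cramer's rule:
  det = gamma(0)^2 - gamma(1)^2 = (6.7049)^2 - (-0.9237)^2 = 44.95568401 - 0.85322169 = 44.10246232
  phi_hat_1 = [gamma(1) gamma(0) - gamma(1) gamma(2)] / det = [(-0.9237)(6.7049) - (-0.9237)(-3.9903)] / 44.10246232 = -9.87915624 / 44.10246232 = -0.224
  phi_hat_2 = [gamma(0) gamma(2) - gamma(1)^2] / det = [(6.7049)(-3.9903) - (-0.9237)^2] / 44.10246232 = -27.60778416 / 44.10246232 = -0.626
So phi_hat = [-0.2240, -0.6260].
Therefore phi_hat_1 = -0.2240.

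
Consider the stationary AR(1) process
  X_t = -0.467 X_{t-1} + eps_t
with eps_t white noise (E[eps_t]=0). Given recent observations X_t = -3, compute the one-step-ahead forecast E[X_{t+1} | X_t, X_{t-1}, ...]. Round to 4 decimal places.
E[X_{t+1} \mid \mathcal F_t] = 1.4010

For an AR(p) model X_t = c + sum_i phi_i X_{t-i} + eps_t, the
one-step-ahead conditional mean is
  E[X_{t+1} | X_t, ...] = c + sum_i phi_i X_{t+1-i}.
Substitute known values:
  E[X_{t+1} | ...] = (-0.467) * (-3)
                   = 1.4010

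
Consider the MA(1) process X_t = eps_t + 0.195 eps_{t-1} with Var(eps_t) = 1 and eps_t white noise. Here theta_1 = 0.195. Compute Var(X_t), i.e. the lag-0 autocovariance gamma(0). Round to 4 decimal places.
\gamma(0) = 1.0380

For an MA(q) process X_t = eps_t + sum_i theta_i eps_{t-i} with
Var(eps_t) = sigma^2, the variance is
  gamma(0) = sigma^2 * (1 + sum_i theta_i^2).
  sum_i theta_i^2 = (0.195)^2 = 0.038025.
  gamma(0) = 1 * (1 + 0.038025) = 1 * 1.038025 = 1.038025, which rounds to 1.0380.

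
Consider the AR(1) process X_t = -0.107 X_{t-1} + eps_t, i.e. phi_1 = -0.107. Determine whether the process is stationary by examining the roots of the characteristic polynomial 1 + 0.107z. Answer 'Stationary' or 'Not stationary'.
\text{Stationary}

The AR(p) characteristic polynomial is P(z) = 1 + 0.107z.
Stationarity requires all roots to lie outside the unit circle, i.e. |z| > 1 for every root.
This is linear in z: 1 + (0.107) z = 0  =>  z = -1/(0.107) = -9.345794,  |z| = 9.345794.
Moduli of all roots: 9.3458.
All moduli strictly greater than 1? Yes.
Verdict: Stationary.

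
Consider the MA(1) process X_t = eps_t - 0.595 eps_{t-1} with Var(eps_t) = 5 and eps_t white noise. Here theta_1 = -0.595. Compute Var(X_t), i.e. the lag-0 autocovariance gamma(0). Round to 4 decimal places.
\gamma(0) = 6.7701

For an MA(q) process X_t = eps_t + sum_i theta_i eps_{t-i} with
Var(eps_t) = sigma^2, the variance is
  gamma(0) = sigma^2 * (1 + sum_i theta_i^2).
  sum_i theta_i^2 = (-0.595)^2 = 0.354025.
  gamma(0) = 5 * (1 + 0.354025) = 5 * 1.354025 = 6.770125, which rounds to 6.7701.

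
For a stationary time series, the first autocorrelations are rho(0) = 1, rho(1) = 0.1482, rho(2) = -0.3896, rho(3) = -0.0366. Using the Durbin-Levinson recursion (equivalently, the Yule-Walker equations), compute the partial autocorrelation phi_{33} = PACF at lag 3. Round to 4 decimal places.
\phi_{33} = 0.1339

The PACF at lag k is phi_{kk}, the last component of the solution
to the Yule-Walker system G_k phi = r_k where
  (G_k)_{ij} = rho(|i - j|), (r_k)_i = rho(i), i,j = 1..k.
Equivalently, Durbin-Levinson gives phi_{kk} iteratively:
  phi_{11} = rho(1)
  phi_{kk} = [rho(k) - sum_{j=1..k-1} phi_{k-1,j} rho(k-j)]
            / [1 - sum_{j=1..k-1} phi_{k-1,j} rho(j)],
  phi_{k,j} = phi_{k-1,j} - phi_{kk} phi_{k-1,k-j},  j = 1..k-1.
Step k = 1:
  phi_11 = rho(1) = 0.1482.
Step k = 2:
  phi_22 = [rho(2) - phi_11 rho(1)] / [1 - phi_11 rho(1)] = [-0.3896 - (0.1482)(0.1482)] / [1 - (0.1482)(0.1482)]
         = -0.41156324 / 0.97803676 = -0.420805.
  Update: phi_21 = phi_11 - phi_22 phi_11 = 0.1482 - (-0.420805)(0.1482) = 0.210563.
Step k = 3:
  phi_33 = [rho(3) - phi_21 rho(2) - phi_22 rho(1)] / [1 - phi_21 rho(1) - phi_22 rho(2)]
    numerator   = -0.0366 - (0.210563)(-0.3896) - (-0.420805)(0.1482) = 0.10779886
    denominator = 1 - (0.210563)(0.1482) - (-0.420805)(-0.3896) = 0.80484869
  phi_33 = 0.10779886 / 0.80484869 = 0.1339.
Therefore phi_{33} = 0.1339.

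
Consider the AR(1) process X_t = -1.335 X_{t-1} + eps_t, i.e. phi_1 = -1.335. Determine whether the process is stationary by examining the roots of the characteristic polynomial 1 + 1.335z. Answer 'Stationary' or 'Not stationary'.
\text{Not stationary}

The AR(p) characteristic polynomial is P(z) = 1 + 1.335z.
Stationarity requires all roots to lie outside the unit circle, i.e. |z| > 1 for every root.
This is linear in z: 1 + (1.335) z = 0  =>  z = -1/(1.335) = -0.749064,  |z| = 0.749064.
Moduli of all roots: 0.7491.
All moduli strictly greater than 1? No.
Verdict: Not stationary.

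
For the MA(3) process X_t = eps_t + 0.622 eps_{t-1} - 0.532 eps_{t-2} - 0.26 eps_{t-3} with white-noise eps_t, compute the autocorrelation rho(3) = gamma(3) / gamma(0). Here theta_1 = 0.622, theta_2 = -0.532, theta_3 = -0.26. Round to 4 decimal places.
\rho(3) = -0.1496

For an MA(q) process with theta_0 = 1, the autocovariance is
  gamma(k) = sigma^2 * sum_{i=0..q-k} theta_i * theta_{i+k},
and rho(k) = gamma(k) / gamma(0). Sigma^2 cancels.
  numerator   = (1)*(-0.26) = -0.26.
  denominator = (1)^2 + (0.622)^2 + (-0.532)^2 + (-0.26)^2 = 1.737508.
  rho(3) = -0.26 / 1.737508 = -0.1496.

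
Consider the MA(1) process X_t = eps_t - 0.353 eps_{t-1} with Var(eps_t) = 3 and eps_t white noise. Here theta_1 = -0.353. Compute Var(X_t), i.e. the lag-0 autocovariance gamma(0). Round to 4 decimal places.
\gamma(0) = 3.3738

For an MA(q) process X_t = eps_t + sum_i theta_i eps_{t-i} with
Var(eps_t) = sigma^2, the variance is
  gamma(0) = sigma^2 * (1 + sum_i theta_i^2).
  sum_i theta_i^2 = (-0.353)^2 = 0.124609.
  gamma(0) = 3 * (1 + 0.124609) = 3 * 1.124609 = 3.373827, which rounds to 3.3738.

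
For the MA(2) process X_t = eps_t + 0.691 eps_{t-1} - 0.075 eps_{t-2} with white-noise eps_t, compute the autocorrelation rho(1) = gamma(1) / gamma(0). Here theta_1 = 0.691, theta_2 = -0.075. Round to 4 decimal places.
\rho(1) = 0.4310

For an MA(q) process with theta_0 = 1, the autocovariance is
  gamma(k) = sigma^2 * sum_{i=0..q-k} theta_i * theta_{i+k},
and rho(k) = gamma(k) / gamma(0). Sigma^2 cancels.
  numerator   = (1)*(0.691) + (0.691)*(-0.075) = 0.639175.
  denominator = (1)^2 + (0.691)^2 + (-0.075)^2 = 1.483106.
  rho(1) = 0.639175 / 1.483106 = 0.4310.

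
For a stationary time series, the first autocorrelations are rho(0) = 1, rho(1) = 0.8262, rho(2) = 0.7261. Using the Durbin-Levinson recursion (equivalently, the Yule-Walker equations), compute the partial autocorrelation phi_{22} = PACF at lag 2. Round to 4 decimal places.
\phi_{22} = 0.1370

The PACF at lag k is phi_{kk}, the last component of the solution
to the Yule-Walker system G_k phi = r_k where
  (G_k)_{ij} = rho(|i - j|), (r_k)_i = rho(i), i,j = 1..k.
Equivalently, Durbin-Levinson gives phi_{kk} iteratively:
  phi_{11} = rho(1)
  phi_{kk} = [rho(k) - sum_{j=1..k-1} phi_{k-1,j} rho(k-j)]
            / [1 - sum_{j=1..k-1} phi_{k-1,j} rho(j)],
  phi_{k,j} = phi_{k-1,j} - phi_{kk} phi_{k-1,k-j},  j = 1..k-1.
Step k = 1:
  phi_11 = rho(1) = 0.8262.
Step k = 2:
  phi_22 = [rho(2) - phi_11 rho(1)] / [1 - phi_11 rho(1)] = [0.7261 - (0.8262)(0.8262)] / [1 - (0.8262)(0.8262)]
         = 0.04349356 / 0.31739356 = 0.137.
Therefore phi_{22} = 0.1370.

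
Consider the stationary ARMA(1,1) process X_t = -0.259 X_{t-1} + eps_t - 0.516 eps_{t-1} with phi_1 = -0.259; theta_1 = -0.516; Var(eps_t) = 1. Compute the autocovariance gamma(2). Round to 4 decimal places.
\gamma(2) = 0.2439

Multiply the model equation by X_{t-k} and take expectations. With theta_0 = psi_0 = 1 and psi_j the MA(infinity) weights, this gives
  gamma(k) - sum_i phi_i gamma(k-i) = c_k,
  c_k = sigma^2 * sum_{j=k..q} theta_j psi_{j-k}   (c_k = 0 for k > q),
using gamma(-m) = gamma(m).
psi-weights needed (psi_j = theta_j + sum_i phi_i psi_{j-i}):
  psi_1 = theta_1 + phi_1 = -0.516 + (-0.259) = -0.775
Right-hand sides:
  c_0 = sigma^2 (1 + theta_1 psi_1) = 1 * (1 + (-0.516)(-0.775)) = 1 * 1.3999 = 1.3999
  c_1 = sigma^2 theta_1 = 1 * (-0.516) = -0.516
  c_2 = 0
Equations for k = 0 and k = 1 (AR order 1):
  gamma(0) = phi_1 gamma(1) + c_0
  gamma(1) = phi_1 gamma(0) + c_1
Substituting the second into the first: gamma(0) (1 - phi_1^2) = c_0 + phi_1 c_1, so
  gamma(0) = (c_0 + phi_1 c_1) / (1 - phi_1^2) = (1.3999 + (-0.259)(-0.516)) / (1 - (-0.259)^2) = 1.533544 / 0.932919 = 1.643813.
  gamma(1) = phi_1 gamma(0) + c_1 = (-0.259)(1.643813) + (-0.516) = -0.941747.
For k = 2 (> q): gamma(2) = phi_1 gamma(1) = (-0.259)(-0.941747) = 0.243913.
Therefore gamma(2) = 0.2439 (to 4 decimal places).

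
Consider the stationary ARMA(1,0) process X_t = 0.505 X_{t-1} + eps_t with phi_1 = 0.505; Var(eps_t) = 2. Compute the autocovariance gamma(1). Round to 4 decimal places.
\gamma(1) = 1.3558

Multiply the model equation by X_{t-k} and take expectations. With theta_0 = psi_0 = 1 and psi_j the MA(infinity) weights, this gives
  gamma(k) - sum_i phi_i gamma(k-i) = c_k,
  c_k = sigma^2 * sum_{j=k..q} theta_j psi_{j-k}   (c_k = 0 for k > q),
using gamma(-m) = gamma(m).
Pure AR (q = 0): c_0 = sigma^2 = 2, c_k = 0 for k >= 1.
Equations for k = 0 and k = 1 (AR order 1):
  gamma(0) = phi_1 gamma(1) + c_0
  gamma(1) = phi_1 gamma(0) + c_1
Substituting the second into the first: gamma(0) (1 - phi_1^2) = c_0 + phi_1 c_1, so
  gamma(0) = c_0 / (1 - phi_1^2) = 2 / (1 - (0.505)^2) = 2 / 0.744975 = 2.684654.
  gamma(1) = phi_1 gamma(0) = (0.505)(2.684654) = 1.35575.
Therefore gamma(1) = 1.3558 (to 4 decimal places).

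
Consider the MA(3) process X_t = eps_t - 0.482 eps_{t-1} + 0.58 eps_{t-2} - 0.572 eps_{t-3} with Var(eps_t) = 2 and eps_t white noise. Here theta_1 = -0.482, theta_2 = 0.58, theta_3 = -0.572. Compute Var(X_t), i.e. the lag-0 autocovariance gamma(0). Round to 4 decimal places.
\gamma(0) = 3.7918

For an MA(q) process X_t = eps_t + sum_i theta_i eps_{t-i} with
Var(eps_t) = sigma^2, the variance is
  gamma(0) = sigma^2 * (1 + sum_i theta_i^2).
  sum_i theta_i^2 = (-0.482)^2 + (0.58)^2 + (-0.572)^2 = 0.232324 + 0.3364 + 0.327184 = 0.895908.
  gamma(0) = 2 * (1 + 0.895908) = 2 * 1.895908 = 3.791816, which rounds to 3.7918.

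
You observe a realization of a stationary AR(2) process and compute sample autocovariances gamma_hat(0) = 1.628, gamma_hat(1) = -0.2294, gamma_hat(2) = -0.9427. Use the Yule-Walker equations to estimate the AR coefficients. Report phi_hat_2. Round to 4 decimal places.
\hat\phi_{2} = -0.6110

The Yule-Walker equations for an AR(p) process read, in matrix form,
  Gamma_p phi = r_p,   with   (Gamma_p)_{ij} = gamma(|i - j|),
                       (r_p)_i = gamma(i),   i,j = 1..p.
Substitute the sample gammas (Toeplitz matrix and right-hand side of size 2):
  Gamma_p = [[1.628, -0.2294], [-0.2294, 1.628]]
  r_p     = [-0.2294, -0.9427]
Written out:
  1.628 phi_1 - 0.2294 phi_2 = -0.2294
  -0.2294 phi_1 + 1.628 phi_2 = -0.9427
Solve by Cramer's rule:
  det = gamma(0)^2 - gamma(1)^2 = (1.628)^2 - (-0.2294)^2 = 2.650384 - 0.05262436 = 2.59775964
  phi_hat_1 = [gamma(1) gamma(0) - gamma(1) gamma(2)] / det = [(-0.2294)(1.628) - (-0.2294)(-0.9427)] / 2.59775964 = -0.58971858 / 2.59775964 = -0.227
  phi_hat_2 = [gamma(0) gamma(2) - gamma(1)^2] / det = [(1.628)(-0.9427) - (-0.2294)^2] / 2.59775964 = -1.58733996 / 2.59775964 = -0.611
So phi_hat = [-0.2270, -0.6110].
Therefore phi_hat_2 = -0.6110.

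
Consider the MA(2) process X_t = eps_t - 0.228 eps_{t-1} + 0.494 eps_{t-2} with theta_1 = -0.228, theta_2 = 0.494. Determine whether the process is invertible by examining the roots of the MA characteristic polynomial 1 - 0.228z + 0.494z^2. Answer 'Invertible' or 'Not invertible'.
\text{Invertible}

The MA(q) characteristic polynomial is P(z) = 1 - 0.228z + 0.494z^2.
Invertibility requires all roots to lie outside the unit circle, i.e. |z| > 1 for every root.
Set 1 + (-0.228) z + (0.494) z^2 = 0, i.e. a z^2 + b z + c = 0 with a = 0.494, b = -0.228, c = 1.
Discriminant D = b^2 - 4ac = (-0.228)^2 - 4*(0.494)*1 = 0.051984 - (1.976) = -1.924016.
D < 0, so the roots are the complex-conjugate pair z = (-b +/- i sqrt(-D)) / (2a) = 0.2308 +/- 1.4039i.
For a conjugate pair |z|^2 = z * conj(z) = (product of roots) = c/a = 1/(0.494) = 2.024291, so |z| = sqrt(2.024291) = 1.4228 for both roots.
Moduli of all roots: 1.4228, 1.4228.
All moduli strictly greater than 1? Yes.
Verdict: Invertible.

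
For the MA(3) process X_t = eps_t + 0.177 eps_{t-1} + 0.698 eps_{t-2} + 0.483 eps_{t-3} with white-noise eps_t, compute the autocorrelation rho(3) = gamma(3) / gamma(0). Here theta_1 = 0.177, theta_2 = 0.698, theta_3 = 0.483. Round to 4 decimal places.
\rho(3) = 0.2757

For an MA(q) process with theta_0 = 1, the autocovariance is
  gamma(k) = sigma^2 * sum_{i=0..q-k} theta_i * theta_{i+k},
and rho(k) = gamma(k) / gamma(0). Sigma^2 cancels.
  numerator   = (1)*(0.483) = 0.483.
  denominator = (1)^2 + (0.177)^2 + (0.698)^2 + (0.483)^2 = 1.751822.
  rho(3) = 0.483 / 1.751822 = 0.2757.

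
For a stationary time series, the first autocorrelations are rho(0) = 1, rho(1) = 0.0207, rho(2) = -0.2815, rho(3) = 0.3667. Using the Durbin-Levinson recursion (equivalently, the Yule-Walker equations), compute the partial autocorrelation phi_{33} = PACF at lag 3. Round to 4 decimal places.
\phi_{33} = 0.4130

The PACF at lag k is phi_{kk}, the last component of the solution
to the Yule-Walker system G_k phi = r_k where
  (G_k)_{ij} = rho(|i - j|), (r_k)_i = rho(i), i,j = 1..k.
Equivalently, Durbin-Levinson gives phi_{kk} iteratively:
  phi_{11} = rho(1)
  phi_{kk} = [rho(k) - sum_{j=1..k-1} phi_{k-1,j} rho(k-j)]
            / [1 - sum_{j=1..k-1} phi_{k-1,j} rho(j)],
  phi_{k,j} = phi_{k-1,j} - phi_{kk} phi_{k-1,k-j},  j = 1..k-1.
Step k = 1:
  phi_11 = rho(1) = 0.0207.
Step k = 2:
  phi_22 = [rho(2) - phi_11 rho(1)] / [1 - phi_11 rho(1)] = [-0.2815 - (0.0207)(0.0207)] / [1 - (0.0207)(0.0207)]
         = -0.28192849 / 0.99957151 = -0.282049.
  Update: phi_21 = phi_11 - phi_22 phi_11 = 0.0207 - (-0.282049)(0.0207) = 0.026538.
Step k = 3:
  phi_33 = [rho(3) - phi_21 rho(2) - phi_22 rho(1)] / [1 - phi_21 rho(1) - phi_22 rho(2)]
    numerator   = 0.3667 - (0.026538)(-0.2815) - (-0.282049)(0.0207) = 0.38000899
    denominator = 1 - (0.026538)(0.0207) - (-0.282049)(-0.2815) = 0.92005376
  phi_33 = 0.38000899 / 0.92005376 = 0.413.
Therefore phi_{33} = 0.4130.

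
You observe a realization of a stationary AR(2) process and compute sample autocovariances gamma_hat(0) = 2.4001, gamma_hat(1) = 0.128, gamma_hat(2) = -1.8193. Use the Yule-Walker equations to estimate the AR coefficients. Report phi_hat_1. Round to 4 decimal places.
\hat\phi_{1} = 0.0940

The Yule-Walker equations for an AR(p) process read, in matrix form,
  Gamma_p phi = r_p,   with   (Gamma_p)_{ij} = gamma(|i - j|),
                       (r_p)_i = gamma(i),   i,j = 1..p.
Substitute the sample gammas (Toeplitz matrix and right-hand side of size 2):
  Gamma_p = [[2.4001, 0.128], [0.128, 2.4001]]
  r_p     = [0.128, -1.8193]
Written out:
  2.4001 phi_1 + 0.128 phi_2 = 0.128
  0.128 phi_1 + 2.4001 phi_2 = -1.8193
Solve by Cramer's rule:
  det = gamma(0)^2 - gamma(1)^2 = (2.4001)^2 - (0.128)^2 = 5.76048001 - 0.016384 = 5.74409601
  phi_hat_1 = [gamma(1) gamma(0) - gamma(1) gamma(2)] / det = [(0.128)(2.4001) - (0.128)(-1.8193)] / 5.74409601 = 0.5400832 / 5.74409601 = 0.094
  phi_hat_2 = [gamma(0) gamma(2) - gamma(1)^2] / det = [(2.4001)(-1.8193) - (0.128)^2] / 5.74409601 = -4.38288593 / 5.74409601 = -0.763
So phi_hat = [0.0940, -0.7630].
Therefore phi_hat_1 = 0.0940.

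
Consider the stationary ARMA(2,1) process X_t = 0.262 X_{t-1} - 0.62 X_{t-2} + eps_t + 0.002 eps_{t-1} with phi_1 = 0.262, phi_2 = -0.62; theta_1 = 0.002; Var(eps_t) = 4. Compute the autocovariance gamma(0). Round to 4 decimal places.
\gamma(0) = 6.6766

Multiply the model equation by X_{t-k} and take expectations. With theta_0 = psi_0 = 1 and psi_j the MA(infinity) weights, this gives
  gamma(k) - sum_i phi_i gamma(k-i) = c_k,
  c_k = sigma^2 * sum_{j=k..q} theta_j psi_{j-k}   (c_k = 0 for k > q),
using gamma(-m) = gamma(m).
psi-weights needed (psi_j = theta_j + sum_i phi_i psi_{j-i}):
  psi_1 = theta_1 + phi_1 = 0.002 + (0.262) = 0.264
Right-hand sides:
  c_0 = sigma^2 (1 + theta_1 psi_1) = 4 * (1 + (0.002)(0.264)) = 4 * 1.000528 = 4.002112
  c_1 = sigma^2 theta_1 = 4 * (0.002) = 0.008
  c_2 = 0
Equations for k = 0, 1, 2 (AR order 2, c_2 = 0):
  (E0) gamma(0) = phi_1 gamma(1) + phi_2 gamma(2) + c_0
  (E1) gamma(1) = phi_1 gamma(0) + phi_2 gamma(1) + c_1
  (E2) gamma(2) = phi_1 gamma(1) + phi_2 gamma(0)
From (E1): gamma(1) = A gamma(0) + B with
  A = phi_1 / (1 - phi_2) = 0.262 / 1.62 = 0.161728,   B = c_1 / (1 - phi_2) = 0.008 / 1.62 = 0.004938.
Insert (E2) into (E0): gamma(0) (1 - phi_2^2) = phi_1 (1 + phi_2) gamma(1) + c_0.
  phi_1 (1 + phi_2) = (0.262)(0.38) = 0.09956,   1 - phi_2^2 = 0.6156.
Replace gamma(1) by A gamma(0) + B and collect gamma(0):
  gamma(0) [0.6156 - (0.09956)(0.161728)] = (0.09956)(0.004938) + 4.002112
  gamma(0) * 0.599498 = 4.002604
  gamma(0) = 4.002604 / 0.599498 = 6.676589.
Therefore gamma(0) = 6.6766 (to 4 decimal places).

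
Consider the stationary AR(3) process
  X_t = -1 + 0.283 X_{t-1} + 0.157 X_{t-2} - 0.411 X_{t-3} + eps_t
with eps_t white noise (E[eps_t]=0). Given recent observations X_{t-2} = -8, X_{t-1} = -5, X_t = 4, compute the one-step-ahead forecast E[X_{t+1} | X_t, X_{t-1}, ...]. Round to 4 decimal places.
E[X_{t+1} \mid \mathcal F_t] = 2.6350

For an AR(p) model X_t = c + sum_i phi_i X_{t-i} + eps_t, the
one-step-ahead conditional mean is
  E[X_{t+1} | X_t, ...] = c + sum_i phi_i X_{t+1-i}.
Substitute known values:
  E[X_{t+1} | ...] = -1 + (0.283) * (4) + (0.157) * (-5) + (-0.411) * (-8)
                   = 2.6350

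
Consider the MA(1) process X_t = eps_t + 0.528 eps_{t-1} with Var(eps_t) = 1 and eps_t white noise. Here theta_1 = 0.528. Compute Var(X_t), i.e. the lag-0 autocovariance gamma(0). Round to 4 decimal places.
\gamma(0) = 1.2788

For an MA(q) process X_t = eps_t + sum_i theta_i eps_{t-i} with
Var(eps_t) = sigma^2, the variance is
  gamma(0) = sigma^2 * (1 + sum_i theta_i^2).
  sum_i theta_i^2 = (0.528)^2 = 0.278784.
  gamma(0) = 1 * (1 + 0.278784) = 1 * 1.278784 = 1.278784, which rounds to 1.2788.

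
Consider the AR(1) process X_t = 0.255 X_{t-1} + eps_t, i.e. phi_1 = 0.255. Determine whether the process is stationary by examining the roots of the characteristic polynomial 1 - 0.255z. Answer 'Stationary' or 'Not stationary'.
\text{Stationary}

The AR(p) characteristic polynomial is P(z) = 1 - 0.255z.
Stationarity requires all roots to lie outside the unit circle, i.e. |z| > 1 for every root.
This is linear in z: 1 + (-0.255) z = 0  =>  z = -1/(-0.255) = 3.921569,  |z| = 3.921569.
Moduli of all roots: 3.9216.
All moduli strictly greater than 1? Yes.
Verdict: Stationary.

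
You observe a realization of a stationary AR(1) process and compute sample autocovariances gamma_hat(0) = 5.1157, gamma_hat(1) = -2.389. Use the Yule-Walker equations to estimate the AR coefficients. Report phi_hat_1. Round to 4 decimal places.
\hat\phi_{1} = -0.4670

The Yule-Walker equations for an AR(p) process read, in matrix form,
  Gamma_p phi = r_p,   with   (Gamma_p)_{ij} = gamma(|i - j|),
                       (r_p)_i = gamma(i),   i,j = 1..p.
Substitute the sample gammas (Toeplitz matrix and right-hand side of size 1):
  Gamma_p = [[5.1157]]
  r_p     = [-2.389]
With p = 1 this is the single equation gamma(0) phi_1 = gamma(1):
  phi_hat_1 = gamma(1) / gamma(0) = -2.389 / 5.1157 = -0.4670.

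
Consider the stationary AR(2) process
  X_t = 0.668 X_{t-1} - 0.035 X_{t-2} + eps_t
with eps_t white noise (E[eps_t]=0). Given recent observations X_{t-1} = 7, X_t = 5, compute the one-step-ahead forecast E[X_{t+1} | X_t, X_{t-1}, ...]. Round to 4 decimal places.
E[X_{t+1} \mid \mathcal F_t] = 3.0950

For an AR(p) model X_t = c + sum_i phi_i X_{t-i} + eps_t, the
one-step-ahead conditional mean is
  E[X_{t+1} | X_t, ...] = c + sum_i phi_i X_{t+1-i}.
Substitute known values:
  E[X_{t+1} | ...] = (0.668) * (5) + (-0.035) * (7)
                   = 3.0950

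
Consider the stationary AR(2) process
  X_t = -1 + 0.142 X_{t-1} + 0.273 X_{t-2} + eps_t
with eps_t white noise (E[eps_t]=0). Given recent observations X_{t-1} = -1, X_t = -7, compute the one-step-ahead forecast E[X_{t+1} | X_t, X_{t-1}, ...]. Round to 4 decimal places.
E[X_{t+1} \mid \mathcal F_t] = -2.2670

For an AR(p) model X_t = c + sum_i phi_i X_{t-i} + eps_t, the
one-step-ahead conditional mean is
  E[X_{t+1} | X_t, ...] = c + sum_i phi_i X_{t+1-i}.
Substitute known values:
  E[X_{t+1} | ...] = -1 + (0.142) * (-7) + (0.273) * (-1)
                   = -2.2670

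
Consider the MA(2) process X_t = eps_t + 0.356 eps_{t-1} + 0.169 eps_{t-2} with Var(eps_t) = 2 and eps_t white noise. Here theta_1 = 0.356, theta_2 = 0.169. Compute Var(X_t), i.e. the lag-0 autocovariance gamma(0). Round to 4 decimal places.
\gamma(0) = 2.3106

For an MA(q) process X_t = eps_t + sum_i theta_i eps_{t-i} with
Var(eps_t) = sigma^2, the variance is
  gamma(0) = sigma^2 * (1 + sum_i theta_i^2).
  sum_i theta_i^2 = (0.356)^2 + (0.169)^2 = 0.126736 + 0.028561 = 0.155297.
  gamma(0) = 2 * (1 + 0.155297) = 2 * 1.155297 = 2.310594, which rounds to 2.3106.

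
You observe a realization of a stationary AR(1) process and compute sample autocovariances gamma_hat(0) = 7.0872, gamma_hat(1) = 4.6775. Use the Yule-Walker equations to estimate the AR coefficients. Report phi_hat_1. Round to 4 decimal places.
\hat\phi_{1} = 0.6600

The Yule-Walker equations for an AR(p) process read, in matrix form,
  Gamma_p phi = r_p,   with   (Gamma_p)_{ij} = gamma(|i - j|),
                       (r_p)_i = gamma(i),   i,j = 1..p.
Substitute the sample gammas (Toeplitz matrix and right-hand side of size 1):
  Gamma_p = [[7.0872]]
  r_p     = [4.6775]
With p = 1 this is the single equation gamma(0) phi_1 = gamma(1):
  phi_hat_1 = gamma(1) / gamma(0) = 4.6775 / 7.0872 = 0.6600.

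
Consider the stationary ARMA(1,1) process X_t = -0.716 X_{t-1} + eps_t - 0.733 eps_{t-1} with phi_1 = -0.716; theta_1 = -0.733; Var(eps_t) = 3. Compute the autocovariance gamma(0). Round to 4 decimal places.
\gamma(0) = 15.9248

Multiply the model equation by X_{t-k} and take expectations. With theta_0 = psi_0 = 1 and psi_j the MA(infinity) weights, this gives
  gamma(k) - sum_i phi_i gamma(k-i) = c_k,
  c_k = sigma^2 * sum_{j=k..q} theta_j psi_{j-k}   (c_k = 0 for k > q),
using gamma(-m) = gamma(m).
psi-weights needed (psi_j = theta_j + sum_i phi_i psi_{j-i}):
  psi_1 = theta_1 + phi_1 = -0.733 + (-0.716) = -1.449
Right-hand sides:
  c_0 = sigma^2 (1 + theta_1 psi_1) = 3 * (1 + (-0.733)(-1.449)) = 3 * 2.062117 = 6.186351
  c_1 = sigma^2 theta_1 = 3 * (-0.733) = -2.199
  c_2 = 0
Equations for k = 0 and k = 1 (AR order 1):
  gamma(0) = phi_1 gamma(1) + c_0
  gamma(1) = phi_1 gamma(0) + c_1
Substituting the second into the first: gamma(0) (1 - phi_1^2) = c_0 + phi_1 c_1, so
  gamma(0) = (c_0 + phi_1 c_1) / (1 - phi_1^2) = (6.186351 + (-0.716)(-2.199)) / (1 - (-0.716)^2) = 7.760835 / 0.487344 = 15.924757.
Therefore gamma(0) = 15.9248 (to 4 decimal places).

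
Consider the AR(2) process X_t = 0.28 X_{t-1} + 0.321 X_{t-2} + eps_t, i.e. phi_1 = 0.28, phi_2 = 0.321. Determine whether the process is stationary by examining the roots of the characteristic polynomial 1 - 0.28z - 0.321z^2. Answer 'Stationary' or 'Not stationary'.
\text{Stationary}

The AR(p) characteristic polynomial is P(z) = 1 - 0.28z - 0.321z^2.
Stationarity requires all roots to lie outside the unit circle, i.e. |z| > 1 for every root.
Set 1 + (-0.28) z + (-0.321) z^2 = 0, i.e. a z^2 + b z + c = 0 with a = -0.321, b = -0.28, c = 1.
Discriminant D = b^2 - 4ac = (-0.28)^2 - 4*(-0.321)*1 = 0.0784 - (-1.284) = 1.3624.
D >= 0, so the roots are real: z = (-b +/- sqrt(D)) / (2a) = (0.28 +/- 1.167219) / (-0.642).
  z_1 = (0.28 + 1.167219) / (-0.642) = -2.2542,   |z_1| = 2.2542.
  z_2 = (0.28 - 1.167219) / (-0.642) = 1.382,   |z_2| = 1.382.
Moduli of all roots: 2.2542, 1.3820.
All moduli strictly greater than 1? Yes.
Verdict: Stationary.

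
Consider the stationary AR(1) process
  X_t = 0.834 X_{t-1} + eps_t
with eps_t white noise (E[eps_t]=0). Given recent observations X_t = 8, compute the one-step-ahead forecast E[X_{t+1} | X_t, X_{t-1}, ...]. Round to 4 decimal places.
E[X_{t+1} \mid \mathcal F_t] = 6.6720

For an AR(p) model X_t = c + sum_i phi_i X_{t-i} + eps_t, the
one-step-ahead conditional mean is
  E[X_{t+1} | X_t, ...] = c + sum_i phi_i X_{t+1-i}.
Substitute known values:
  E[X_{t+1} | ...] = (0.834) * (8)
                   = 6.6720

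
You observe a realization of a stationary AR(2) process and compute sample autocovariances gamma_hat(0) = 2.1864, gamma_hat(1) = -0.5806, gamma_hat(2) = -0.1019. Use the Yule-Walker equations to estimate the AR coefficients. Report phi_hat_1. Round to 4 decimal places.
\hat\phi_{1} = -0.2990

The Yule-Walker equations for an AR(p) process read, in matrix form,
  Gamma_p phi = r_p,   with   (Gamma_p)_{ij} = gamma(|i - j|),
                       (r_p)_i = gamma(i),   i,j = 1..p.
Substitute the sample gammas (Toeplitz matrix and right-hand side of size 2):
  Gamma_p = [[2.1864, -0.5806], [-0.5806, 2.1864]]
  r_p     = [-0.5806, -0.1019]
Written out:
  2.1864 phi_1 - 0.5806 phi_2 = -0.5806
  -0.5806 phi_1 + 2.1864 phi_2 = -0.1019
Solve by Cramer's rule:
  det = gamma(0)^2 - gamma(1)^2 = (2.1864)^2 - (-0.5806)^2 = 4.78034496 - 0.33709636 = 4.4432486
  phi_hat_1 = [gamma(1) gamma(0) - gamma(1) gamma(2)] / det = [(-0.5806)(2.1864) - (-0.5806)(-0.1019)] / 4.4432486 = -1.32858698 / 4.4432486 = -0.299
  phi_hat_2 = [gamma(0) gamma(2) - gamma(1)^2] / det = [(2.1864)(-0.1019) - (-0.5806)^2] / 4.4432486 = -0.55989052 / 4.4432486 = -0.126
So phi_hat = [-0.2990, -0.1260].
Therefore phi_hat_1 = -0.2990.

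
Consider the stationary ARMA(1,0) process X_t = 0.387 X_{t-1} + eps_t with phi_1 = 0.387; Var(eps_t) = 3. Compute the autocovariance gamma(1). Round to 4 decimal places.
\gamma(1) = 1.3655

Multiply the model equation by X_{t-k} and take expectations. With theta_0 = psi_0 = 1 and psi_j the MA(infinity) weights, this gives
  gamma(k) - sum_i phi_i gamma(k-i) = c_k,
  c_k = sigma^2 * sum_{j=k..q} theta_j psi_{j-k}   (c_k = 0 for k > q),
using gamma(-m) = gamma(m).
Pure AR (q = 0): c_0 = sigma^2 = 3, c_k = 0 for k >= 1.
Equations for k = 0 and k = 1 (AR order 1):
  gamma(0) = phi_1 gamma(1) + c_0
  gamma(1) = phi_1 gamma(0) + c_1
Substituting the second into the first: gamma(0) (1 - phi_1^2) = c_0 + phi_1 c_1, so
  gamma(0) = c_0 / (1 - phi_1^2) = 3 / (1 - (0.387)^2) = 3 / 0.850231 = 3.528453.
  gamma(1) = phi_1 gamma(0) = (0.387)(3.528453) = 1.365511.
Therefore gamma(1) = 1.3655 (to 4 decimal places).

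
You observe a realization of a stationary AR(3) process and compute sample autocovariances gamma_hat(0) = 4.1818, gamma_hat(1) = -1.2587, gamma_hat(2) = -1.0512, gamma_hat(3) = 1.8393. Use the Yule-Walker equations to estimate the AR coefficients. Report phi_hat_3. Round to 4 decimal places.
\hat\phi_{3} = 0.2850

The Yule-Walker equations for an AR(p) process read, in matrix form,
  Gamma_p phi = r_p,   with   (Gamma_p)_{ij} = gamma(|i - j|),
                       (r_p)_i = gamma(i),   i,j = 1..p.
Substitute the sample gammas (Toeplitz matrix and right-hand side of size 3):
  Gamma_p = [[4.1818, -1.2587, -1.0512], [-1.2587, 4.1818, -1.2587], [-1.0512, -1.2587, 4.1818]]
  r_p     = [-1.2587, -1.0512, 1.8393]
Written out (R1..R3):
  (R1) 4.1818 phi_1 - 1.2587 phi_2 - 1.0512 phi_3 = -1.2587
  (R2) -1.2587 phi_1 + 4.1818 phi_2 - 1.2587 phi_3 = -1.0512
  (R3) -1.0512 phi_1 - 1.2587 phi_2 + 4.1818 phi_3 = 1.8393
Gaussian elimination:
  R2 <- R2 - (-1.2587/4.1818) R1 = R2 - (-0.300995) R1:  3.802938 phi_2 - 1.575106 phi_3 = -1.430062
  R3 <- R3 - (-1.0512/4.1818) R1 = R3 - (-0.251375) R1:  -1.575106 phi_2 + 3.917555 phi_3 = 1.522894
  R3 <- R3 - (-1.575106/3.802938) R2 = R3 - (-0.414181) R2:  3.265175 phi_3 = 0.930589
Back-substitution:
  phi_hat_3 = 0.930589 / 3.265175 = 0.285004
  phi_hat_2 = (-1.430062 - (-1.575106)(0.285004)) / 3.802938 = -0.257998
  phi_hat_1 = (-1.2587 - (-1.2587)(-0.257998) - (-1.0512)(0.285004)) / 4.1818 = -0.307008
So phi_hat = [-0.3070, -0.2580, 0.2850].
Therefore phi_hat_3 = 0.2850.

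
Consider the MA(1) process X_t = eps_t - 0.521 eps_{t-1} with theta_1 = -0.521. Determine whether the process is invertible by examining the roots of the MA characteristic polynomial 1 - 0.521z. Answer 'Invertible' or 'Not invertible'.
\text{Invertible}

The MA(q) characteristic polynomial is P(z) = 1 - 0.521z.
Invertibility requires all roots to lie outside the unit circle, i.e. |z| > 1 for every root.
This is linear in z: 1 + (-0.521) z = 0  =>  z = -1/(-0.521) = 1.919386,  |z| = 1.919386.
Moduli of all roots: 1.9194.
All moduli strictly greater than 1? Yes.
Verdict: Invertible.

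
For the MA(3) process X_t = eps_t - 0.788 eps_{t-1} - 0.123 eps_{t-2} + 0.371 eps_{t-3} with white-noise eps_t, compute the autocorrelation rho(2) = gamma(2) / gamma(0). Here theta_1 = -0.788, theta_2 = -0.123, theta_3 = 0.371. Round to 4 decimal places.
\rho(2) = -0.2342

For an MA(q) process with theta_0 = 1, the autocovariance is
  gamma(k) = sigma^2 * sum_{i=0..q-k} theta_i * theta_{i+k},
and rho(k) = gamma(k) / gamma(0). Sigma^2 cancels.
  numerator   = (1)*(-0.123) + (-0.788)*(0.371) = -0.415348.
  denominator = (1)^2 + (-0.788)^2 + (-0.123)^2 + (0.371)^2 = 1.773714.
  rho(2) = -0.415348 / 1.773714 = -0.2342.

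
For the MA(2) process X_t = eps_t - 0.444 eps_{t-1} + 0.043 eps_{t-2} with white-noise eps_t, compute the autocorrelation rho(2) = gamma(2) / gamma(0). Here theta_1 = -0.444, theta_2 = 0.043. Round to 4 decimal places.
\rho(2) = 0.0359

For an MA(q) process with theta_0 = 1, the autocovariance is
  gamma(k) = sigma^2 * sum_{i=0..q-k} theta_i * theta_{i+k},
and rho(k) = gamma(k) / gamma(0). Sigma^2 cancels.
  numerator   = (1)*(0.043) = 0.043.
  denominator = (1)^2 + (-0.444)^2 + (0.043)^2 = 1.198985.
  rho(2) = 0.043 / 1.198985 = 0.0359.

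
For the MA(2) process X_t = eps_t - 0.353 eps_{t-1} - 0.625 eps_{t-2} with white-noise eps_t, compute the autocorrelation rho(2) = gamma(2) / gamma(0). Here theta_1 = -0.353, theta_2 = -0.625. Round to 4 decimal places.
\rho(2) = -0.4125

For an MA(q) process with theta_0 = 1, the autocovariance is
  gamma(k) = sigma^2 * sum_{i=0..q-k} theta_i * theta_{i+k},
and rho(k) = gamma(k) / gamma(0). Sigma^2 cancels.
  numerator   = (1)*(-0.625) = -0.625.
  denominator = (1)^2 + (-0.353)^2 + (-0.625)^2 = 1.515234.
  rho(2) = -0.625 / 1.515234 = -0.4125.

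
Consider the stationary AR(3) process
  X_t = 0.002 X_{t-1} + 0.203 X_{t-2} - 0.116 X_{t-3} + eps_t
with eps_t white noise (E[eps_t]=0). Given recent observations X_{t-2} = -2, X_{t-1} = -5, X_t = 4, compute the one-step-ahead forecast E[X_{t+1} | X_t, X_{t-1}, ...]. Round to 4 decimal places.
E[X_{t+1} \mid \mathcal F_t] = -0.7750

For an AR(p) model X_t = c + sum_i phi_i X_{t-i} + eps_t, the
one-step-ahead conditional mean is
  E[X_{t+1} | X_t, ...] = c + sum_i phi_i X_{t+1-i}.
Substitute known values:
  E[X_{t+1} | ...] = (0.002) * (4) + (0.203) * (-5) + (-0.116) * (-2)
                   = -0.7750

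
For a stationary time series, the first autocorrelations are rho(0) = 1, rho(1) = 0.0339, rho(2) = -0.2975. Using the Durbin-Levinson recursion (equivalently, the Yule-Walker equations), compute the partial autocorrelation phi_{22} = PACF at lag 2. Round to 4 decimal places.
\phi_{22} = -0.2990

The PACF at lag k is phi_{kk}, the last component of the solution
to the Yule-Walker system G_k phi = r_k where
  (G_k)_{ij} = rho(|i - j|), (r_k)_i = rho(i), i,j = 1..k.
Equivalently, Durbin-Levinson gives phi_{kk} iteratively:
  phi_{11} = rho(1)
  phi_{kk} = [rho(k) - sum_{j=1..k-1} phi_{k-1,j} rho(k-j)]
            / [1 - sum_{j=1..k-1} phi_{k-1,j} rho(j)],
  phi_{k,j} = phi_{k-1,j} - phi_{kk} phi_{k-1,k-j},  j = 1..k-1.
Step k = 1:
  phi_11 = rho(1) = 0.0339.
Step k = 2:
  phi_22 = [rho(2) - phi_11 rho(1)] / [1 - phi_11 rho(1)] = [-0.2975 - (0.0339)(0.0339)] / [1 - (0.0339)(0.0339)]
         = -0.29864921 / 0.99885079 = -0.299.
Therefore phi_{22} = -0.2990.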